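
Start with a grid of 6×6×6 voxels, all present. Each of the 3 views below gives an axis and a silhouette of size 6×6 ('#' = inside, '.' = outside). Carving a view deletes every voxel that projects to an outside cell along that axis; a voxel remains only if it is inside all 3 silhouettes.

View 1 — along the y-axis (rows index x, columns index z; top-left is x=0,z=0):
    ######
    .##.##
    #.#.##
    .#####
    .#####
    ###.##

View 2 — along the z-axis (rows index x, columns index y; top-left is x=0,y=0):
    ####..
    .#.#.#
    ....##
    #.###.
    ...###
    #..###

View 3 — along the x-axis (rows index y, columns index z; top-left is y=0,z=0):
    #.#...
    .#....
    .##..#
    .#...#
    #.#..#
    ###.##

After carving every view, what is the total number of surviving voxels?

start: 6×6×6 = 216 voxels
  1. axis=1 (XZ plane), |mask|=29  ⇒  voxels=174
  2. axis=2 (XY plane), |mask|=20  ⇒  voxels=99
  3. axis=0 (YZ plane), |mask|=16  ⇒  voxels=50

voxel count = 50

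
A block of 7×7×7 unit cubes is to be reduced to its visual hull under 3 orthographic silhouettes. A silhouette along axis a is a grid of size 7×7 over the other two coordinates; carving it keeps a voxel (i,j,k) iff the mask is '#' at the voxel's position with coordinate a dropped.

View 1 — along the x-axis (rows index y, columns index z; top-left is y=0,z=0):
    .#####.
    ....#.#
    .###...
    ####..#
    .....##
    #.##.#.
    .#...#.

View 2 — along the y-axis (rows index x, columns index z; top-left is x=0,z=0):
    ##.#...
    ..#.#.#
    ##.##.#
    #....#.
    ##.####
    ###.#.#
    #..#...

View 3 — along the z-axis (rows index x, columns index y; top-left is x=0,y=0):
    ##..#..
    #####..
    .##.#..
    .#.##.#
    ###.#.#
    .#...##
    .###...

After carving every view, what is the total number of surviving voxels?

full grid |V| = 343
  1. axis=0 (YZ plane), |mask|=23  ⇒  voxels=161
  2. axis=1 (XZ plane), |mask|=26  ⇒  voxels=80
  3. axis=2 (XY plane), |mask|=26  ⇒  voxels=38

38 voxels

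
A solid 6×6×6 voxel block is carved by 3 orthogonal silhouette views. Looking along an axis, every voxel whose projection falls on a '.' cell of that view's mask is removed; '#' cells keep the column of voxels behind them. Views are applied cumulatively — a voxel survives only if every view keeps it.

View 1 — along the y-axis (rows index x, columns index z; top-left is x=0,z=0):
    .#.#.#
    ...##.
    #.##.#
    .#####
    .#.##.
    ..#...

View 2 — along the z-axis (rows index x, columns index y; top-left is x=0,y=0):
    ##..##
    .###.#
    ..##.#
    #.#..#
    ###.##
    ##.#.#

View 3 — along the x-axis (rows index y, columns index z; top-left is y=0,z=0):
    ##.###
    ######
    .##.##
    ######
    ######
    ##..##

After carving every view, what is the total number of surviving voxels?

51 voxels

full grid |V| = 216
carve view 1 (along y, XZ-mask fill 18/36): 108 voxels remain
carve view 2 (along z, XY-mask fill 23/36): 66 voxels remain
carve view 3 (along x, YZ-mask fill 31/36): 51 voxels remain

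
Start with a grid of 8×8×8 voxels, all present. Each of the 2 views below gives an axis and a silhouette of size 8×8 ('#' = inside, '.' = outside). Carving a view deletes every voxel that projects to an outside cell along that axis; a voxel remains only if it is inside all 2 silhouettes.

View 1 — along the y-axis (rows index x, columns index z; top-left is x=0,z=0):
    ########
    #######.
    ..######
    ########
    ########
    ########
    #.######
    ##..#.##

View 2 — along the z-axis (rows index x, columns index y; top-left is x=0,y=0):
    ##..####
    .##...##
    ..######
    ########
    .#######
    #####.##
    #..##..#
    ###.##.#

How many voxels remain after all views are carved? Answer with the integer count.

voxel count = 346

full grid |V| = 512
step 1: project along y, AND mask (57/64) → |grid| = 456
step 2: project along z, AND mask (48/64) → |grid| = 346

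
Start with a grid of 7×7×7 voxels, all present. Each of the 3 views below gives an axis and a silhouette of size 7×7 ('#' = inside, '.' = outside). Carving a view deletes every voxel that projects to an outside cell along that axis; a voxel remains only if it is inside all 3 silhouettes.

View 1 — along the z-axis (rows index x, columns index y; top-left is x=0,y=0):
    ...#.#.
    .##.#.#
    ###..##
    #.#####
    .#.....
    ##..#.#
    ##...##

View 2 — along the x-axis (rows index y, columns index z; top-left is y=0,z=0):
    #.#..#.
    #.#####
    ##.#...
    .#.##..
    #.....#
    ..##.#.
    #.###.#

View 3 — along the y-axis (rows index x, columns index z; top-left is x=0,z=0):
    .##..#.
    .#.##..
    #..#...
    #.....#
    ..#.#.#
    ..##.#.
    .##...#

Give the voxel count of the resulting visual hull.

before carving: 343 voxels (7×7×7)
step 1: project along z, AND mask (26/49) → |grid| = 182
step 2: project along x, AND mask (25/49) → |grid| = 100
step 3: project along y, AND mask (19/49) → |grid| = 39

|visual hull| = 39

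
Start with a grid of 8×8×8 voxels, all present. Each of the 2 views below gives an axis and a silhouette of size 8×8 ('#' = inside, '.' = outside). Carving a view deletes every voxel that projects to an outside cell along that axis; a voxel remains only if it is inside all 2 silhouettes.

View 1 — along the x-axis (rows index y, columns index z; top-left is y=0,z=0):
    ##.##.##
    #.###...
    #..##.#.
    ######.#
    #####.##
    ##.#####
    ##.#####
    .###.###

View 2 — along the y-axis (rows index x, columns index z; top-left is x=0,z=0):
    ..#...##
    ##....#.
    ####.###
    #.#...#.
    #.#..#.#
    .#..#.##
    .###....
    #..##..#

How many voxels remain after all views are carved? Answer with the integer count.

remaining voxels: 185

full grid |V| = 512
[1] x-view keeps 48 columns → grid now 384
[2] y-view keeps 31 columns → grid now 185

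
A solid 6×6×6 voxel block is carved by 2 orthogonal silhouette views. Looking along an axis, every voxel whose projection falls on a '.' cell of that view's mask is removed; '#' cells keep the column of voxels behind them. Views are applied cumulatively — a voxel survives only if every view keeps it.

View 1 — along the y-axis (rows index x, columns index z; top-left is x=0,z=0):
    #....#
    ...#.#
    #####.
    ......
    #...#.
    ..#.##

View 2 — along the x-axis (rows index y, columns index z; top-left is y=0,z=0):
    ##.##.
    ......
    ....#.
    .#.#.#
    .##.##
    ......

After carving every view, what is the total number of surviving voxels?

initial block: 6^3 = 216
step 1: project along y, AND mask (14/36) → |grid| = 84
step 2: project along x, AND mask (12/36) → |grid| = 27

|visual hull| = 27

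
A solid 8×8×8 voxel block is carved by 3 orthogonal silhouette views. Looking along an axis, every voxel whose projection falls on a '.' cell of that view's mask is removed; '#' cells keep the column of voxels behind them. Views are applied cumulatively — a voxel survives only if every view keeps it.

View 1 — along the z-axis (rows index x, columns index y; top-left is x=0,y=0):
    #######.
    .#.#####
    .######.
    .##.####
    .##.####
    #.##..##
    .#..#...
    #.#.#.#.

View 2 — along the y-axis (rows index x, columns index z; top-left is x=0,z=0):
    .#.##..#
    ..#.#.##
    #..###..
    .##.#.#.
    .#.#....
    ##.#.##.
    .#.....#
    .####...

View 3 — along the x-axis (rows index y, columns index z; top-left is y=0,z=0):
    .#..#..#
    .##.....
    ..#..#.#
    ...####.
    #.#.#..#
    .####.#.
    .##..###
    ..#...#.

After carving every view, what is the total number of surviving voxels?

voxel count = 73

before carving: 512 voxels (8×8×8)
carve view 1 (along z, XY-mask fill 42/64): 336 voxels remain
carve view 2 (along y, XZ-mask fill 29/64): 157 voxels remain
carve view 3 (along x, YZ-mask fill 28/64): 73 voxels remain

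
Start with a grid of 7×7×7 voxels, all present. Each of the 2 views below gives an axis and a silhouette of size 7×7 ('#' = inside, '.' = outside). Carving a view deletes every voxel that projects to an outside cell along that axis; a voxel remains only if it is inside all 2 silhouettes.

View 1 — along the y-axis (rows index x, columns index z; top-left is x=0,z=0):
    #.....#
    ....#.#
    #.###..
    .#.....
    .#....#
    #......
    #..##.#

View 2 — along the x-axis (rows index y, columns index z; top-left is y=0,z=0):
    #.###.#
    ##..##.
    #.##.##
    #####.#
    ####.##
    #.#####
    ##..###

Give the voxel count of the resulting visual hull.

start: 7×7×7 = 343 voxels
carve view 1 (along y, XZ-mask fill 16/49): 112 voxels remain
carve view 2 (along x, YZ-mask fill 37/49): 90 voxels remain

90 voxels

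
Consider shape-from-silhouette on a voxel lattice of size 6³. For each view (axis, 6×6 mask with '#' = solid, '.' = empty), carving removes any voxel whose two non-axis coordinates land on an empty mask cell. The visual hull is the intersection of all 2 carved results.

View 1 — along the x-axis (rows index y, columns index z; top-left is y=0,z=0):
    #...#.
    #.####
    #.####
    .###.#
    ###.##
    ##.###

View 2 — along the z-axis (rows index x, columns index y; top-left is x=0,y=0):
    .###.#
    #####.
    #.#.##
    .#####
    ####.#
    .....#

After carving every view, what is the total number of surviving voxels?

before carving: 216 voxels (6×6×6)
after view 1 [x-axis, 26 of 36 cells solid] → remaining = 156
after view 2 [z-axis, 24 of 36 cells solid] → remaining = 107

voxel count = 107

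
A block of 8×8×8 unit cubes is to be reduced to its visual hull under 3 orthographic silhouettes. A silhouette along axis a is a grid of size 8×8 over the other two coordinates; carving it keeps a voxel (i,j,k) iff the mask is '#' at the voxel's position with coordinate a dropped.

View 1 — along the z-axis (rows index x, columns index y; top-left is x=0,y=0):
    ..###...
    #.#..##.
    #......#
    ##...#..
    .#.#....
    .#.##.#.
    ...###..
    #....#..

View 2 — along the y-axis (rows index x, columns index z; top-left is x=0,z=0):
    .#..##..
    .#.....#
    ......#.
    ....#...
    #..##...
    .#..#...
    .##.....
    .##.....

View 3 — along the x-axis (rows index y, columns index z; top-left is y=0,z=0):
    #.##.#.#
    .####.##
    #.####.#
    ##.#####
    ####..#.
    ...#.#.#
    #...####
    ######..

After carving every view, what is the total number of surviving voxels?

voxel count = 26

full grid |V| = 512
  1. axis=2 (XY plane), |mask|=23  ⇒  voxels=184
  2. axis=1 (XZ plane), |mask|=16  ⇒  voxels=46
  3. axis=0 (YZ plane), |mask|=43  ⇒  voxels=26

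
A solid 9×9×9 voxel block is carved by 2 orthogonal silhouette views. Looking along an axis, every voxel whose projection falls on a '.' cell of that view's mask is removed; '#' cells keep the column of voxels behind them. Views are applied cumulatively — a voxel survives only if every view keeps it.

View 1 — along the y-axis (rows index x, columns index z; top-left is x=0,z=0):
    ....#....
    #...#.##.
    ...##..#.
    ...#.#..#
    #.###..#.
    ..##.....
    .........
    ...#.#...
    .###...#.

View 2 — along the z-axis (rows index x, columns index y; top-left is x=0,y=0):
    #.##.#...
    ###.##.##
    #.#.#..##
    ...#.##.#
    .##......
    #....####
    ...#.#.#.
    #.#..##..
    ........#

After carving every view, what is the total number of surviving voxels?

|visual hull| = 91

before carving: 729 voxels (9×9×9)
  1. axis=1 (XZ plane), |mask|=24  ⇒  voxels=216
  2. axis=2 (XY plane), |mask|=35  ⇒  voxels=91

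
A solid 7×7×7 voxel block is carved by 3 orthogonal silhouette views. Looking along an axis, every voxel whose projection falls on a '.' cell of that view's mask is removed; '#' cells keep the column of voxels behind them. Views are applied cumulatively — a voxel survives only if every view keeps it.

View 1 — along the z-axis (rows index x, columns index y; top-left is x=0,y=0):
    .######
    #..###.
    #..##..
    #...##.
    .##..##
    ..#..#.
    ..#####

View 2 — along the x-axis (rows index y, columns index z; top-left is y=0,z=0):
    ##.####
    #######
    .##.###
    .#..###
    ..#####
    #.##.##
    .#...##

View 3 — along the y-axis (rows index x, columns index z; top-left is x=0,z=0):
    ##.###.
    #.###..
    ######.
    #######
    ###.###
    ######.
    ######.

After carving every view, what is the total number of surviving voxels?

100 voxels

initial block: 7^3 = 343
step 1: project along z, AND mask (27/49) → |grid| = 189
step 2: project along x, AND mask (35/49) → |grid| = 132
step 3: project along y, AND mask (40/49) → |grid| = 100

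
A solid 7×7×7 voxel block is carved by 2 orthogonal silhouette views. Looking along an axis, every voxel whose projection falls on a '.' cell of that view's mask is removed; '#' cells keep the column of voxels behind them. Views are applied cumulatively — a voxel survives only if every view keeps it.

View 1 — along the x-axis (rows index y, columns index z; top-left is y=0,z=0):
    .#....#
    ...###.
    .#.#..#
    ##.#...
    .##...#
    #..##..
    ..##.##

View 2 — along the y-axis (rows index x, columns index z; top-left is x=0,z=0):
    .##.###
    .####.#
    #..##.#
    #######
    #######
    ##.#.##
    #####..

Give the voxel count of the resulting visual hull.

remaining voxels: 118

before carving: 343 voxels (7×7×7)
step 1: project along x, AND mask (21/49) → |grid| = 147
step 2: project along y, AND mask (38/49) → |grid| = 118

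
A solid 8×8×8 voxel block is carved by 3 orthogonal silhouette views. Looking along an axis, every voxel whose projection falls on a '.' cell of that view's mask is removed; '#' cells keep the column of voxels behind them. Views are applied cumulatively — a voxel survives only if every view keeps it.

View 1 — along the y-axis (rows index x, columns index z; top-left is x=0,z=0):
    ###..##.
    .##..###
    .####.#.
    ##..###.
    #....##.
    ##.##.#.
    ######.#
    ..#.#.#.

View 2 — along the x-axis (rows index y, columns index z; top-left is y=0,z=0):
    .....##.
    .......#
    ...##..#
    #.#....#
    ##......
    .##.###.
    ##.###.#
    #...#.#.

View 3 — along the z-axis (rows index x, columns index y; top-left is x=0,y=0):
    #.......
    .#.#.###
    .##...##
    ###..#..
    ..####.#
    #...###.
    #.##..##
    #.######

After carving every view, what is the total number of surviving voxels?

start: 8×8×8 = 512 voxels
after view 1 [y-axis, 38 of 64 cells solid] → remaining = 304
after view 2 [x-axis, 25 of 64 cells solid] → remaining = 118
after view 3 [z-axis, 35 of 64 cells solid] → remaining = 67

remaining voxels: 67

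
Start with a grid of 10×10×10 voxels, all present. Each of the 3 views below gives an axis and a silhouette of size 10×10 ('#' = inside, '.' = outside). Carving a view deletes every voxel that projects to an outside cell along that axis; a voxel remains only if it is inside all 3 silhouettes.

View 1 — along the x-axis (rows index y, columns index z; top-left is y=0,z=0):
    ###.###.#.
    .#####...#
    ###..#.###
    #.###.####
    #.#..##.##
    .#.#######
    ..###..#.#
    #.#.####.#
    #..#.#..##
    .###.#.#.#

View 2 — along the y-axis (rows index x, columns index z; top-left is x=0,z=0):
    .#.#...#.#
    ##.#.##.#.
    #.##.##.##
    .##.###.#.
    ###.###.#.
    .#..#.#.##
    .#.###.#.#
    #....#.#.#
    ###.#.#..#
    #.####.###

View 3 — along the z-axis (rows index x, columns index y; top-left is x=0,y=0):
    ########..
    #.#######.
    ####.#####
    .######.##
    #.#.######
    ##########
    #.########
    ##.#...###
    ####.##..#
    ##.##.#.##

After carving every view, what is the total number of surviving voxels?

initial block: 10^3 = 1000
after view 1 [x-axis, 65 of 100 cells solid] → remaining = 650
after view 2 [y-axis, 59 of 100 cells solid] → remaining = 386
after view 3 [z-axis, 80 of 100 cells solid] → remaining = 303

|visual hull| = 303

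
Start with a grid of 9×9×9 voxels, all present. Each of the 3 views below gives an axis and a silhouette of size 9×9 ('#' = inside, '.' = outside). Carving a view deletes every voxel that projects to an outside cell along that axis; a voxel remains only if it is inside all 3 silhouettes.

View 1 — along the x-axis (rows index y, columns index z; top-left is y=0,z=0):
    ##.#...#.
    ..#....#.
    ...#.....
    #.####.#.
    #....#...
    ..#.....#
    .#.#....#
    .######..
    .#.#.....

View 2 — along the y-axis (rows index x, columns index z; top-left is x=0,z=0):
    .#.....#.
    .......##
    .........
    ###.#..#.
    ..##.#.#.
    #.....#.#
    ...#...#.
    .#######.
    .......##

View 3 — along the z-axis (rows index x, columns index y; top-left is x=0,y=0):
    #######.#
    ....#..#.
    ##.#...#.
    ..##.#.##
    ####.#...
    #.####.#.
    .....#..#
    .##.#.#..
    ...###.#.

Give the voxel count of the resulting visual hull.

full grid |V| = 729
  1. axis=0 (YZ plane), |mask|=28  ⇒  voxels=252
  2. axis=1 (XZ plane), |mask|=27  ⇒  voxels=87
  3. axis=2 (XY plane), |mask|=40  ⇒  voxels=39

voxel count = 39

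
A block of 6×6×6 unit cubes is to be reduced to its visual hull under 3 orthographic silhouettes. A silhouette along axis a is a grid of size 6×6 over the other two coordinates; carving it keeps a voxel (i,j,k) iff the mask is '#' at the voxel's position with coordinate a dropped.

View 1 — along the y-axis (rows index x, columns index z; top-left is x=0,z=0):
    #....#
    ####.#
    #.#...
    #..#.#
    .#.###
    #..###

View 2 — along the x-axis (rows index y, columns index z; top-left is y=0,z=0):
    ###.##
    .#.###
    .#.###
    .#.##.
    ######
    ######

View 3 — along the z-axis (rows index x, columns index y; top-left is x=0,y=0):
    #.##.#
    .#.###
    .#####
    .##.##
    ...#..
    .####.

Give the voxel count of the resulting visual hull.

initial block: 6^3 = 216
step 1: project along y, AND mask (20/36) → |grid| = 120
step 2: project along x, AND mask (28/36) → |grid| = 90
step 3: project along z, AND mask (22/36) → |grid| = 49

remaining voxels: 49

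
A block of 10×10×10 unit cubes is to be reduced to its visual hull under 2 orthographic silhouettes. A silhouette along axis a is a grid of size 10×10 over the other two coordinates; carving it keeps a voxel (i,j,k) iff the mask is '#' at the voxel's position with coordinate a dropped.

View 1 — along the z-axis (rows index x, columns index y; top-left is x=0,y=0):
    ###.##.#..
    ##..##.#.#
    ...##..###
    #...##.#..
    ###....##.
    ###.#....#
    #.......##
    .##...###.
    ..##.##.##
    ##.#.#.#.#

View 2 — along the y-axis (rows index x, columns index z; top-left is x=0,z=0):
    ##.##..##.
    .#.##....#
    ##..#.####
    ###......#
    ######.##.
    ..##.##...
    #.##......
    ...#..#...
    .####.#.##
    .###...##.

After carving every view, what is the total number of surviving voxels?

remaining voxels: 262

before carving: 1000 voxels (10×10×10)
  1. axis=2 (XY plane), |mask|=51  ⇒  voxels=510
  2. axis=1 (XZ plane), |mask|=50  ⇒  voxels=262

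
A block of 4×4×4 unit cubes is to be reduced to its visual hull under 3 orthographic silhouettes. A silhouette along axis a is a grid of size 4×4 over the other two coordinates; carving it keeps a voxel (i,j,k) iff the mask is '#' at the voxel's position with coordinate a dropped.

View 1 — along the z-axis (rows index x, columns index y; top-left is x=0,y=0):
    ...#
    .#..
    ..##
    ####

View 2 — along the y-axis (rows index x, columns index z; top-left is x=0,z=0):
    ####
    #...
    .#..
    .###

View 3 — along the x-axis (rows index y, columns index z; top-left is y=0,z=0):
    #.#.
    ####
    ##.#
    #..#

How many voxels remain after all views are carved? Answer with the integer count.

full grid |V| = 64
  1. axis=2 (XY plane), |mask|=8  ⇒  voxels=32
  2. axis=1 (XZ plane), |mask|=9  ⇒  voxels=19
  3. axis=0 (YZ plane), |mask|=11  ⇒  voxels=11

11 voxels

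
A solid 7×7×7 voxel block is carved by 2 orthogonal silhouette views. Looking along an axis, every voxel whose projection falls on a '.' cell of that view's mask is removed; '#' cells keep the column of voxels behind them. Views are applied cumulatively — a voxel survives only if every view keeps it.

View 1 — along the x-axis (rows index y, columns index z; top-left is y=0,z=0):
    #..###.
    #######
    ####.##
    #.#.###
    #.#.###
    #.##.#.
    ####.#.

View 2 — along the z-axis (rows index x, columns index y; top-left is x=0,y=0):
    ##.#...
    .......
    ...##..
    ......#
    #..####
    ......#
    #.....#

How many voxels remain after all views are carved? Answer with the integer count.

68 voxels

initial block: 7^3 = 343
after view 1 [x-axis, 36 of 49 cells solid] → remaining = 252
after view 2 [z-axis, 14 of 49 cells solid] → remaining = 68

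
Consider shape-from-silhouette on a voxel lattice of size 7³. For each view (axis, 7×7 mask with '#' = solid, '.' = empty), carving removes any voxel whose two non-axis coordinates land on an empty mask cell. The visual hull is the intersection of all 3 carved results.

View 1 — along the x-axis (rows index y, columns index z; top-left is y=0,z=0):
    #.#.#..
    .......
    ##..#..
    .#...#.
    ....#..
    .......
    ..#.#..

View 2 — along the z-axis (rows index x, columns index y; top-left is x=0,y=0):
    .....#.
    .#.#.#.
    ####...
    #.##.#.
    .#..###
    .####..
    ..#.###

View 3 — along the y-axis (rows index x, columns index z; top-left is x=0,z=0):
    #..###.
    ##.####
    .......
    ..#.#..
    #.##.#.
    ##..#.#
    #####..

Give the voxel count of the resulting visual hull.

voxel count = 17

start: 7×7×7 = 343 voxels
[1] x-view keeps 11 columns → grid now 77
[2] z-view keeps 24 columns → grid now 33
[3] y-view keeps 25 columns → grid now 17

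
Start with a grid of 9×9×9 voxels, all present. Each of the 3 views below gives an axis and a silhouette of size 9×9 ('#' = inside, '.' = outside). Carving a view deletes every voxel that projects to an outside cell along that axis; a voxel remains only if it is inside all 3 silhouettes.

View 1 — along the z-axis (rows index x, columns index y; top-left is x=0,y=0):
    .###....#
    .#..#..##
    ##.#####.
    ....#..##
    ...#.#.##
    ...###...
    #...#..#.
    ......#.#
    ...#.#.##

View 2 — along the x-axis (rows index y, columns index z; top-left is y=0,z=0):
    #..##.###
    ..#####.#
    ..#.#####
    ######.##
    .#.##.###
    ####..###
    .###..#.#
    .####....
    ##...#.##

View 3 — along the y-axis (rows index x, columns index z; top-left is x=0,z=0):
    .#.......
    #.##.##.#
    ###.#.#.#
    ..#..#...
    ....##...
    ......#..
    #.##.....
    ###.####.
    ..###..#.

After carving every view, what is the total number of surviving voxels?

remaining voxels: 75

start: 9×9×9 = 729 voxels
[1] z-view keeps 34 columns → grid now 306
[2] x-view keeps 53 columns → grid now 198
[3] y-view keeps 32 columns → grid now 75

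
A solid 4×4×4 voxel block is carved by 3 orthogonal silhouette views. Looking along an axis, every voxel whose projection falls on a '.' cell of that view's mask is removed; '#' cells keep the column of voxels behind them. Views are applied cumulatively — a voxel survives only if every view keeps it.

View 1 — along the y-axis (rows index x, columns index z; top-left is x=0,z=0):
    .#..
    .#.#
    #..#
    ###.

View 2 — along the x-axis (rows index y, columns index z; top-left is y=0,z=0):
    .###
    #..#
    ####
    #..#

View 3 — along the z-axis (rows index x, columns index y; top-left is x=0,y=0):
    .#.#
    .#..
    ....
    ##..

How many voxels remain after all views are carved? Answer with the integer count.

start: 4×4×4 = 64 voxels
V1 y: intersect with XZ mask (8 set) -- 32 left
V2 x: intersect with YZ mask (11 set) -- 22 left
V3 z: intersect with XY mask (5 set) -- 4 left

voxel count = 4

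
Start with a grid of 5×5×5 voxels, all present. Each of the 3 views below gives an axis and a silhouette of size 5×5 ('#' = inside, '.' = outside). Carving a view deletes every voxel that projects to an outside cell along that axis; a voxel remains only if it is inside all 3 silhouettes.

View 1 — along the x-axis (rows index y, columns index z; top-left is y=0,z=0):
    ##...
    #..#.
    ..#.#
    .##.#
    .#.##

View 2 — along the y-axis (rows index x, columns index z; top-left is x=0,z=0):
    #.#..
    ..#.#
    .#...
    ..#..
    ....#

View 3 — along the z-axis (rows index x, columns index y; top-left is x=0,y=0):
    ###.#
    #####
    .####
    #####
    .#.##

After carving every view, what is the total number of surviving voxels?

initial block: 5^3 = 125
step 1: project along x, AND mask (12/25) → |grid| = 60
step 2: project along y, AND mask (7/25) → |grid| = 17
step 3: project along z, AND mask (21/25) → |grid| = 14

|visual hull| = 14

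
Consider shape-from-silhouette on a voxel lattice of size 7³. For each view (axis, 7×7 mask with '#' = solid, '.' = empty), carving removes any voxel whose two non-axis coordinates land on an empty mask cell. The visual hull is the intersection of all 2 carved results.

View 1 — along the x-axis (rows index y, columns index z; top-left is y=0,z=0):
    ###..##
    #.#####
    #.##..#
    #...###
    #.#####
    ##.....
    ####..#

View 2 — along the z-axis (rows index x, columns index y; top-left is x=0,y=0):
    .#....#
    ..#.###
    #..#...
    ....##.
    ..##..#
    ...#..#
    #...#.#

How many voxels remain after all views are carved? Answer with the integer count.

full grid |V| = 343
V1 x: intersect with YZ mask (32 set) -- 224 left
V2 z: intersect with XY mask (18 set) -- 83 left

voxel count = 83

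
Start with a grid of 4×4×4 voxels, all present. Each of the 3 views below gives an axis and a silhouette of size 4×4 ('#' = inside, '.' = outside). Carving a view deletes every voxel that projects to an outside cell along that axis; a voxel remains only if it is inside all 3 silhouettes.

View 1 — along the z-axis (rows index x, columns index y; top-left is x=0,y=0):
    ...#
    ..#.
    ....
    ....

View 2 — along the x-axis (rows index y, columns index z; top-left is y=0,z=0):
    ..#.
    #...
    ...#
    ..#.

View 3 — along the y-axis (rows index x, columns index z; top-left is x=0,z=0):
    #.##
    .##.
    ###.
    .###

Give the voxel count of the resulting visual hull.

voxel count = 1

full grid |V| = 64
carve view 1 (along z, XY-mask fill 2/16): 8 voxels remain
carve view 2 (along x, YZ-mask fill 4/16): 2 voxels remain
carve view 3 (along y, XZ-mask fill 11/16): 1 voxels remain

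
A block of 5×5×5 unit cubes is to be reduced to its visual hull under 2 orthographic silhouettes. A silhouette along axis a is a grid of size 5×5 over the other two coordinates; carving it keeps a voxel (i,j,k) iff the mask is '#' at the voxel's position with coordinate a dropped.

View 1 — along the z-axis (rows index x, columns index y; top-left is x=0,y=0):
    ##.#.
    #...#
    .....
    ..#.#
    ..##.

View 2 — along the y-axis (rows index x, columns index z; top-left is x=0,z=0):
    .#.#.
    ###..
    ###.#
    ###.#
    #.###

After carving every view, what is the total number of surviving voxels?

|visual hull| = 28

start: 5×5×5 = 125 voxels
[1] z-view keeps 9 columns → grid now 45
[2] y-view keeps 17 columns → grid now 28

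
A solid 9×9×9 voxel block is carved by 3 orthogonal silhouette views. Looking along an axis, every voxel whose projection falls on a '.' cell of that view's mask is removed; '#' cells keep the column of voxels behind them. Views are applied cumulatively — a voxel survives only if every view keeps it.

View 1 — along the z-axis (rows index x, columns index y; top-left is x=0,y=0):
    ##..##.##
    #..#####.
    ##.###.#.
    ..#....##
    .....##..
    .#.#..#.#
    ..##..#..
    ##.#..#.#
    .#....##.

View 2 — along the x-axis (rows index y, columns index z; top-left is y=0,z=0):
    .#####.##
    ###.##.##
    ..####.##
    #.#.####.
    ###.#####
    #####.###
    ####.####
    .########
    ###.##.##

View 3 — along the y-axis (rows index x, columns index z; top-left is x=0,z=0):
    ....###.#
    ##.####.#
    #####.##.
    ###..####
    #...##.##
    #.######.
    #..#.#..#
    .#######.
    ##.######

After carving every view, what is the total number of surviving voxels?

before carving: 729 voxels (9×9×9)
step 1: project along z, AND mask (38/81) → |grid| = 342
step 2: project along x, AND mask (65/81) → |grid| = 277
step 3: project along y, AND mask (56/81) → |grid| = 189

|visual hull| = 189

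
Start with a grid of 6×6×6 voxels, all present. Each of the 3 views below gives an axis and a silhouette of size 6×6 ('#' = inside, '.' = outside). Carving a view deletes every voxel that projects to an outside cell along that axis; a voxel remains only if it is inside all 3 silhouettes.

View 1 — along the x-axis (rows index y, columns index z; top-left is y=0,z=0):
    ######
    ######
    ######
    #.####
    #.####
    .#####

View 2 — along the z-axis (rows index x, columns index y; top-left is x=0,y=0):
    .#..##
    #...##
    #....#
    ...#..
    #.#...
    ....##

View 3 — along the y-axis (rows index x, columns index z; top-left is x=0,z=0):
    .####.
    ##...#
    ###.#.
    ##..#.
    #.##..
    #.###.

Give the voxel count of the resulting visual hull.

40 voxels

full grid |V| = 216
step 1: project along x, AND mask (33/36) → |grid| = 198
step 2: project along z, AND mask (13/36) → |grid| = 70
step 3: project along y, AND mask (21/36) → |grid| = 40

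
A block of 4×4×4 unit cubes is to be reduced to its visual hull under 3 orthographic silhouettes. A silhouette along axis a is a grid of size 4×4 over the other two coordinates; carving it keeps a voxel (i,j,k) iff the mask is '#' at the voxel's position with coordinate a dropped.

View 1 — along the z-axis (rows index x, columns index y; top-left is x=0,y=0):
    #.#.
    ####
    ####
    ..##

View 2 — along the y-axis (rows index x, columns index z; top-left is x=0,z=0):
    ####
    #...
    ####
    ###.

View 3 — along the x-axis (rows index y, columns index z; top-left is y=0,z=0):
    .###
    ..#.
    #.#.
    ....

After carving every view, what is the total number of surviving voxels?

initial block: 4^3 = 64
[1] z-view keeps 12 columns → grid now 48
[2] y-view keeps 12 columns → grid now 34
[3] x-view keeps 6 columns → grid now 14

voxel count = 14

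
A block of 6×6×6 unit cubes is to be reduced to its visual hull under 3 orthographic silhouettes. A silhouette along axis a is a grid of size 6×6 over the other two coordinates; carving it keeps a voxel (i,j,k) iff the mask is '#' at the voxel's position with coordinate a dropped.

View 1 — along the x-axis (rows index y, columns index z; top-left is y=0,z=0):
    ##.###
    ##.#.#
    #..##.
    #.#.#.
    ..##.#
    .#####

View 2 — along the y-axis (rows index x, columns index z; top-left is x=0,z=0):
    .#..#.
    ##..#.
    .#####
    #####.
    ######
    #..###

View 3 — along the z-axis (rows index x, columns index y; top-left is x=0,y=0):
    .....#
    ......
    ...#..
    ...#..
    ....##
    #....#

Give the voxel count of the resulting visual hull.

full grid |V| = 216
[1] x-view keeps 23 columns → grid now 138
[2] y-view keeps 25 columns → grid now 96
[3] z-view keeps 7 columns → grid now 22

22 voxels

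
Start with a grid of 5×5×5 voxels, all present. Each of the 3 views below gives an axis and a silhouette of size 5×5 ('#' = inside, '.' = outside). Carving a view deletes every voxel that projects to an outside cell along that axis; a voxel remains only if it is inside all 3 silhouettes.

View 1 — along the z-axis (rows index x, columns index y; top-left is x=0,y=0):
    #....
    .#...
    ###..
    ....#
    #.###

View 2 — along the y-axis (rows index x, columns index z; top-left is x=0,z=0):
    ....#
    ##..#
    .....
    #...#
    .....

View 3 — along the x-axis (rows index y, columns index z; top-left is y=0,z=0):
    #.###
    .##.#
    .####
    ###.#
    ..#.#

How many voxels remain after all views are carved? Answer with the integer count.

4 voxels

initial block: 5^3 = 125
after view 1 [z-axis, 10 of 25 cells solid] → remaining = 50
after view 2 [y-axis, 6 of 25 cells solid] → remaining = 6
after view 3 [x-axis, 17 of 25 cells solid] → remaining = 4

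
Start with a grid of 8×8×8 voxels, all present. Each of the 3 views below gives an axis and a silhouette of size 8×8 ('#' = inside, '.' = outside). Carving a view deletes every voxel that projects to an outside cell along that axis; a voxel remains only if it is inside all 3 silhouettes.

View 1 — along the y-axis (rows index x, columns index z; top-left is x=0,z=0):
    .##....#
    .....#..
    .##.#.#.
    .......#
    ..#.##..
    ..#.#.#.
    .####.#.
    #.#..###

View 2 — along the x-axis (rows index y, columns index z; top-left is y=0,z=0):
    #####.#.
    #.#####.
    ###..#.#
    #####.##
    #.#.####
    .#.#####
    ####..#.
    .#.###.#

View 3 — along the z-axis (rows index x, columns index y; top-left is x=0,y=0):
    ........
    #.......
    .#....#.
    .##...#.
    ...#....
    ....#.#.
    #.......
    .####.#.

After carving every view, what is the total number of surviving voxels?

initial block: 8^3 = 512
carve view 1 (along y, XZ-mask fill 25/64): 200 voxels remain
carve view 2 (along x, YZ-mask fill 46/64): 144 voxels remain
carve view 3 (along z, XY-mask fill 15/64): 39 voxels remain

|visual hull| = 39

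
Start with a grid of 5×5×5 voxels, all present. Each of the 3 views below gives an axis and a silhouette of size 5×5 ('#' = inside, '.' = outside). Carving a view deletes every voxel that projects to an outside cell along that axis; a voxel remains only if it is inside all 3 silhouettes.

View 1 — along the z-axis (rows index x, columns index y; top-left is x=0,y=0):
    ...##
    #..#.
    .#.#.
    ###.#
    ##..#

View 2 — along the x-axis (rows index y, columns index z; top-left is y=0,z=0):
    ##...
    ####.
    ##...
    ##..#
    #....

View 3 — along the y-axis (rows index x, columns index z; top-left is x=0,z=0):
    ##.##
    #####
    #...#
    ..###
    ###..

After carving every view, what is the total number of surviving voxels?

initial block: 5^3 = 125
step 1: project along z, AND mask (13/25) → |grid| = 65
step 2: project along x, AND mask (12/25) → |grid| = 32
step 3: project along y, AND mask (17/25) → |grid| = 20

voxel count = 20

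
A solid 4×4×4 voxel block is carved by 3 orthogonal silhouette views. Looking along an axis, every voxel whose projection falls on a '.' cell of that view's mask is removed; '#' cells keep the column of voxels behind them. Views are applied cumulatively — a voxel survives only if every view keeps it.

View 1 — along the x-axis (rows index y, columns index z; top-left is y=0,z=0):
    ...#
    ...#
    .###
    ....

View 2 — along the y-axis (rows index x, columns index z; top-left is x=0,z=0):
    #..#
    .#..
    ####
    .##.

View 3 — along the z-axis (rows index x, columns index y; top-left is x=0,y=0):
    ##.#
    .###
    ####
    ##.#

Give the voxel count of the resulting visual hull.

8 voxels

initial block: 4^3 = 64
carve view 1 (along x, YZ-mask fill 5/16): 20 voxels remain
carve view 2 (along y, XZ-mask fill 9/16): 11 voxels remain
carve view 3 (along z, XY-mask fill 13/16): 8 voxels remain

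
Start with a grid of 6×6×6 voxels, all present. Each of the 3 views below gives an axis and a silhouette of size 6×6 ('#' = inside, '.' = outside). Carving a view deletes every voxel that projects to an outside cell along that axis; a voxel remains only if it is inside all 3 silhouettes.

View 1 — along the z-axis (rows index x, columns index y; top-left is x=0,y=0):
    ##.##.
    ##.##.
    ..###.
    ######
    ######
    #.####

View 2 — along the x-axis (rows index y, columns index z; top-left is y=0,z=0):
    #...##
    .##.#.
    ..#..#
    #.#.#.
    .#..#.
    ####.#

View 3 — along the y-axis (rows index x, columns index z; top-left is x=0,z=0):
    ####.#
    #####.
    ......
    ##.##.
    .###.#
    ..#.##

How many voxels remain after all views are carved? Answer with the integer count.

48 voxels

start: 6×6×6 = 216 voxels
carve view 1 (along z, XY-mask fill 28/36): 168 voxels remain
carve view 2 (along x, YZ-mask fill 18/36): 80 voxels remain
carve view 3 (along y, XZ-mask fill 21/36): 48 voxels remain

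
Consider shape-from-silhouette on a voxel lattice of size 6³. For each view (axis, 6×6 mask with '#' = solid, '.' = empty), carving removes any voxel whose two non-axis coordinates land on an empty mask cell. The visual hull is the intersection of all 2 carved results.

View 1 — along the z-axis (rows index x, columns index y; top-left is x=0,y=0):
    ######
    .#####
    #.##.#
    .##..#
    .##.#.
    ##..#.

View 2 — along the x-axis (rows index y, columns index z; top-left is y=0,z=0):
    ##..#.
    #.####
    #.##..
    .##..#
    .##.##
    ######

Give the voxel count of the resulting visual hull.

initial block: 6^3 = 216
carve view 1 (along z, XY-mask fill 24/36): 144 voxels remain
carve view 2 (along x, YZ-mask fill 24/36): 98 voxels remain

voxel count = 98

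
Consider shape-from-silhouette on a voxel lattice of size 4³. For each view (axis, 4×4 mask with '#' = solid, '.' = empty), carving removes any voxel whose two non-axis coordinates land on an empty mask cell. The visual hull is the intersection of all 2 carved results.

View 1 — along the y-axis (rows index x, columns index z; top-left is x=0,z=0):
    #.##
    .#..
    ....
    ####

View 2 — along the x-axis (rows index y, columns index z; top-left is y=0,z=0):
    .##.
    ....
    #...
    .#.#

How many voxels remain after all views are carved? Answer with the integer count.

initial block: 4^3 = 64
  1. axis=1 (XZ plane), |mask|=8  ⇒  voxels=32
  2. axis=0 (YZ plane), |mask|=5  ⇒  voxels=10

|visual hull| = 10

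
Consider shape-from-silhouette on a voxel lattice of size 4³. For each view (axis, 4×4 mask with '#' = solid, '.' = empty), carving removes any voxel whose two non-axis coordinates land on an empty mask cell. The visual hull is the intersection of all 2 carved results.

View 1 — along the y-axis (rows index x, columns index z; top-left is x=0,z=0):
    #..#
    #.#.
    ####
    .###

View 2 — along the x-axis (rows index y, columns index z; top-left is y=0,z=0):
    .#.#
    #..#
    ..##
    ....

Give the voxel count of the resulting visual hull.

voxel count = 17

initial block: 4^3 = 64
after view 1 [y-axis, 11 of 16 cells solid] → remaining = 44
after view 2 [x-axis, 6 of 16 cells solid] → remaining = 17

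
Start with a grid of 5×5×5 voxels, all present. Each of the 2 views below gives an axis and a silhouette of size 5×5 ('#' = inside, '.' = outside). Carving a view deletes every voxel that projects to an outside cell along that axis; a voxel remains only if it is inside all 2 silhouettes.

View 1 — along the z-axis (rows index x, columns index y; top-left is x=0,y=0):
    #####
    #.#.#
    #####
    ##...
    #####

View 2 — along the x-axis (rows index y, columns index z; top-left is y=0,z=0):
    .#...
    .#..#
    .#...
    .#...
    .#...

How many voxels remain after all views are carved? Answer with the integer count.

before carving: 125 voxels (5×5×5)
carve view 1 (along z, XY-mask fill 20/25): 100 voxels remain
carve view 2 (along x, YZ-mask fill 6/25): 24 voxels remain

voxel count = 24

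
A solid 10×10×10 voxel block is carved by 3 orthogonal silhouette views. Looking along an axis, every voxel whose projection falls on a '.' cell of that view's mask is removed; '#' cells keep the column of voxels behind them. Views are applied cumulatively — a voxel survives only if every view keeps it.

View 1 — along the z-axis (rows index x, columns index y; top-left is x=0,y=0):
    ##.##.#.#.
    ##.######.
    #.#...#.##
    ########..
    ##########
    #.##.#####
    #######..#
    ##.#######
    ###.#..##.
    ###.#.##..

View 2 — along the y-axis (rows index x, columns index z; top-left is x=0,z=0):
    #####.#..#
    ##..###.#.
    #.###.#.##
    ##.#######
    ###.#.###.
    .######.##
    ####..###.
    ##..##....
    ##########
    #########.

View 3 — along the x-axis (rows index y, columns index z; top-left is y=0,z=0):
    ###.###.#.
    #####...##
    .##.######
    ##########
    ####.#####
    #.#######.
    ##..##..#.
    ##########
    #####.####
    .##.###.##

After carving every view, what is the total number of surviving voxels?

full grid |V| = 1000
  1. axis=2 (XY plane), |mask|=74  ⇒  voxels=740
  2. axis=1 (XZ plane), |mask|=74  ⇒  voxels=537
  3. axis=0 (YZ plane), |mask|=80  ⇒  voxels=435

remaining voxels: 435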